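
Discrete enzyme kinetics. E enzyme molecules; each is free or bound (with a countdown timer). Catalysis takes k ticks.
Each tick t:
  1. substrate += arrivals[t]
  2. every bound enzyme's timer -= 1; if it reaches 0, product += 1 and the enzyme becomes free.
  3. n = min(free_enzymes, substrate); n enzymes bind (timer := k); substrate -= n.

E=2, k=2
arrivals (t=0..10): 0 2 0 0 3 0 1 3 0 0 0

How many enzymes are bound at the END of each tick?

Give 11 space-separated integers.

t=0: arr=0 -> substrate=0 bound=0 product=0
t=1: arr=2 -> substrate=0 bound=2 product=0
t=2: arr=0 -> substrate=0 bound=2 product=0
t=3: arr=0 -> substrate=0 bound=0 product=2
t=4: arr=3 -> substrate=1 bound=2 product=2
t=5: arr=0 -> substrate=1 bound=2 product=2
t=6: arr=1 -> substrate=0 bound=2 product=4
t=7: arr=3 -> substrate=3 bound=2 product=4
t=8: arr=0 -> substrate=1 bound=2 product=6
t=9: arr=0 -> substrate=1 bound=2 product=6
t=10: arr=0 -> substrate=0 bound=1 product=8

Answer: 0 2 2 0 2 2 2 2 2 2 1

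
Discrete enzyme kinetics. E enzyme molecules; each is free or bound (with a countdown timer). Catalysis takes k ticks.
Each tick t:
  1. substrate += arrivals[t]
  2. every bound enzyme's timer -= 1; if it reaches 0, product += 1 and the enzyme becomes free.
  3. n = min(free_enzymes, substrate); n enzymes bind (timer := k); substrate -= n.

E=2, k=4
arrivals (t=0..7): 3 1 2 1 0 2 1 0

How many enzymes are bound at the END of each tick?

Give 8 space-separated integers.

t=0: arr=3 -> substrate=1 bound=2 product=0
t=1: arr=1 -> substrate=2 bound=2 product=0
t=2: arr=2 -> substrate=4 bound=2 product=0
t=3: arr=1 -> substrate=5 bound=2 product=0
t=4: arr=0 -> substrate=3 bound=2 product=2
t=5: arr=2 -> substrate=5 bound=2 product=2
t=6: arr=1 -> substrate=6 bound=2 product=2
t=7: arr=0 -> substrate=6 bound=2 product=2

Answer: 2 2 2 2 2 2 2 2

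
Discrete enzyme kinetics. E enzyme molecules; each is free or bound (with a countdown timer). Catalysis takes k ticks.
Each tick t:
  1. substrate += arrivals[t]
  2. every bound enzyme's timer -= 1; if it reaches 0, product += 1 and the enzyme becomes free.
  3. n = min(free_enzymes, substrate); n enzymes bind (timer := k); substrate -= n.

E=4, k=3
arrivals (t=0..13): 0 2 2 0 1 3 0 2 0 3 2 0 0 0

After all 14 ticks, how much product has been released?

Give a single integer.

t=0: arr=0 -> substrate=0 bound=0 product=0
t=1: arr=2 -> substrate=0 bound=2 product=0
t=2: arr=2 -> substrate=0 bound=4 product=0
t=3: arr=0 -> substrate=0 bound=4 product=0
t=4: arr=1 -> substrate=0 bound=3 product=2
t=5: arr=3 -> substrate=0 bound=4 product=4
t=6: arr=0 -> substrate=0 bound=4 product=4
t=7: arr=2 -> substrate=1 bound=4 product=5
t=8: arr=0 -> substrate=0 bound=2 product=8
t=9: arr=3 -> substrate=1 bound=4 product=8
t=10: arr=2 -> substrate=2 bound=4 product=9
t=11: arr=0 -> substrate=1 bound=4 product=10
t=12: arr=0 -> substrate=0 bound=3 product=12
t=13: arr=0 -> substrate=0 bound=2 product=13

Answer: 13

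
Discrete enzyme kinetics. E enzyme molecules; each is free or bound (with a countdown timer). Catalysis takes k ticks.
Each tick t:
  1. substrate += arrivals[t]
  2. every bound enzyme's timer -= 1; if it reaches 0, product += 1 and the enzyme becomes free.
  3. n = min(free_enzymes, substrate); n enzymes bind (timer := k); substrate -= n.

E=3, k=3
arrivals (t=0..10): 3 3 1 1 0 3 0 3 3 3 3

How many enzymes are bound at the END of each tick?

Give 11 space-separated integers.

Answer: 3 3 3 3 3 3 3 3 3 3 3

Derivation:
t=0: arr=3 -> substrate=0 bound=3 product=0
t=1: arr=3 -> substrate=3 bound=3 product=0
t=2: arr=1 -> substrate=4 bound=3 product=0
t=3: arr=1 -> substrate=2 bound=3 product=3
t=4: arr=0 -> substrate=2 bound=3 product=3
t=5: arr=3 -> substrate=5 bound=3 product=3
t=6: arr=0 -> substrate=2 bound=3 product=6
t=7: arr=3 -> substrate=5 bound=3 product=6
t=8: arr=3 -> substrate=8 bound=3 product=6
t=9: arr=3 -> substrate=8 bound=3 product=9
t=10: arr=3 -> substrate=11 bound=3 product=9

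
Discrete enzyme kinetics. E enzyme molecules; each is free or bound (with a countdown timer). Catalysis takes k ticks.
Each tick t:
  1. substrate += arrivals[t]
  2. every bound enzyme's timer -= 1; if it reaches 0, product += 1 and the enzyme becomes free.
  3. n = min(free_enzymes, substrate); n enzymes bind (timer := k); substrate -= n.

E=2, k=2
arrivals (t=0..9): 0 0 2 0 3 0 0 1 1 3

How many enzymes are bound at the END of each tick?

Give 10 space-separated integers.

Answer: 0 0 2 2 2 2 1 2 2 2

Derivation:
t=0: arr=0 -> substrate=0 bound=0 product=0
t=1: arr=0 -> substrate=0 bound=0 product=0
t=2: arr=2 -> substrate=0 bound=2 product=0
t=3: arr=0 -> substrate=0 bound=2 product=0
t=4: arr=3 -> substrate=1 bound=2 product=2
t=5: arr=0 -> substrate=1 bound=2 product=2
t=6: arr=0 -> substrate=0 bound=1 product=4
t=7: arr=1 -> substrate=0 bound=2 product=4
t=8: arr=1 -> substrate=0 bound=2 product=5
t=9: arr=3 -> substrate=2 bound=2 product=6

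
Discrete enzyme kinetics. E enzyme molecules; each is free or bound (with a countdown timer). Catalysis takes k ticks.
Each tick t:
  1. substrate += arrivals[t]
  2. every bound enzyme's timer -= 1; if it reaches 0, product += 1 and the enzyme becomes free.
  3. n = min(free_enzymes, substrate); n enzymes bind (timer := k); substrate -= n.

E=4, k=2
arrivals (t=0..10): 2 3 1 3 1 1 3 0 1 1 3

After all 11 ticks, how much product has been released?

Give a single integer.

t=0: arr=2 -> substrate=0 bound=2 product=0
t=1: arr=3 -> substrate=1 bound=4 product=0
t=2: arr=1 -> substrate=0 bound=4 product=2
t=3: arr=3 -> substrate=1 bound=4 product=4
t=4: arr=1 -> substrate=0 bound=4 product=6
t=5: arr=1 -> substrate=0 bound=3 product=8
t=6: arr=3 -> substrate=0 bound=4 product=10
t=7: arr=0 -> substrate=0 bound=3 product=11
t=8: arr=1 -> substrate=0 bound=1 product=14
t=9: arr=1 -> substrate=0 bound=2 product=14
t=10: arr=3 -> substrate=0 bound=4 product=15

Answer: 15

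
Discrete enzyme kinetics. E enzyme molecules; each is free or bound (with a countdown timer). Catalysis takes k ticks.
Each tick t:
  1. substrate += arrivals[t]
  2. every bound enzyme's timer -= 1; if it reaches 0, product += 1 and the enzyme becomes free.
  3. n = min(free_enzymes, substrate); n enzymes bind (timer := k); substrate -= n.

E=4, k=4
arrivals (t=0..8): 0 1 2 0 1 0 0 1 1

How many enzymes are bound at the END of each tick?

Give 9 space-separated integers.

Answer: 0 1 3 3 4 3 1 2 2

Derivation:
t=0: arr=0 -> substrate=0 bound=0 product=0
t=1: arr=1 -> substrate=0 bound=1 product=0
t=2: arr=2 -> substrate=0 bound=3 product=0
t=3: arr=0 -> substrate=0 bound=3 product=0
t=4: arr=1 -> substrate=0 bound=4 product=0
t=5: arr=0 -> substrate=0 bound=3 product=1
t=6: arr=0 -> substrate=0 bound=1 product=3
t=7: arr=1 -> substrate=0 bound=2 product=3
t=8: arr=1 -> substrate=0 bound=2 product=4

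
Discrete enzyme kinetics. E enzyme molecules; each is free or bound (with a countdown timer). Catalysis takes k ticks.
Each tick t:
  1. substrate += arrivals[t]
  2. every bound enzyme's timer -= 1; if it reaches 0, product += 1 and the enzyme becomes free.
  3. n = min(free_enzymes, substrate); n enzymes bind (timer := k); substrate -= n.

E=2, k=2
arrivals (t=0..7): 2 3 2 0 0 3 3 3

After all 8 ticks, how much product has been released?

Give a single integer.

Answer: 6

Derivation:
t=0: arr=2 -> substrate=0 bound=2 product=0
t=1: arr=3 -> substrate=3 bound=2 product=0
t=2: arr=2 -> substrate=3 bound=2 product=2
t=3: arr=0 -> substrate=3 bound=2 product=2
t=4: arr=0 -> substrate=1 bound=2 product=4
t=5: arr=3 -> substrate=4 bound=2 product=4
t=6: arr=3 -> substrate=5 bound=2 product=6
t=7: arr=3 -> substrate=8 bound=2 product=6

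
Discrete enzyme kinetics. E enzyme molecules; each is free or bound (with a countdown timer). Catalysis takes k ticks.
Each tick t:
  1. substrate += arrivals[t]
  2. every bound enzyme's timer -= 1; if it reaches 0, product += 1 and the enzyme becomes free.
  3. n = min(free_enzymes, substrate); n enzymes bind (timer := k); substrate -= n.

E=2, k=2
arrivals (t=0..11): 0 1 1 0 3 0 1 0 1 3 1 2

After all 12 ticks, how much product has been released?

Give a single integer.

t=0: arr=0 -> substrate=0 bound=0 product=0
t=1: arr=1 -> substrate=0 bound=1 product=0
t=2: arr=1 -> substrate=0 bound=2 product=0
t=3: arr=0 -> substrate=0 bound=1 product=1
t=4: arr=3 -> substrate=1 bound=2 product=2
t=5: arr=0 -> substrate=1 bound=2 product=2
t=6: arr=1 -> substrate=0 bound=2 product=4
t=7: arr=0 -> substrate=0 bound=2 product=4
t=8: arr=1 -> substrate=0 bound=1 product=6
t=9: arr=3 -> substrate=2 bound=2 product=6
t=10: arr=1 -> substrate=2 bound=2 product=7
t=11: arr=2 -> substrate=3 bound=2 product=8

Answer: 8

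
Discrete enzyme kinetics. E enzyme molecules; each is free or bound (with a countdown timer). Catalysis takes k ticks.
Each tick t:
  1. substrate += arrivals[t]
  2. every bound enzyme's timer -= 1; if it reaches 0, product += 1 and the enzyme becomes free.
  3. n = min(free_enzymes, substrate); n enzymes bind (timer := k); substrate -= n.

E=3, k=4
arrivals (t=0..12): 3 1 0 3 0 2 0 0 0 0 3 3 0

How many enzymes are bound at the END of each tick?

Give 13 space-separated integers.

Answer: 3 3 3 3 3 3 3 3 3 3 3 3 3

Derivation:
t=0: arr=3 -> substrate=0 bound=3 product=0
t=1: arr=1 -> substrate=1 bound=3 product=0
t=2: arr=0 -> substrate=1 bound=3 product=0
t=3: arr=3 -> substrate=4 bound=3 product=0
t=4: arr=0 -> substrate=1 bound=3 product=3
t=5: arr=2 -> substrate=3 bound=3 product=3
t=6: arr=0 -> substrate=3 bound=3 product=3
t=7: arr=0 -> substrate=3 bound=3 product=3
t=8: arr=0 -> substrate=0 bound=3 product=6
t=9: arr=0 -> substrate=0 bound=3 product=6
t=10: arr=3 -> substrate=3 bound=3 product=6
t=11: arr=3 -> substrate=6 bound=3 product=6
t=12: arr=0 -> substrate=3 bound=3 product=9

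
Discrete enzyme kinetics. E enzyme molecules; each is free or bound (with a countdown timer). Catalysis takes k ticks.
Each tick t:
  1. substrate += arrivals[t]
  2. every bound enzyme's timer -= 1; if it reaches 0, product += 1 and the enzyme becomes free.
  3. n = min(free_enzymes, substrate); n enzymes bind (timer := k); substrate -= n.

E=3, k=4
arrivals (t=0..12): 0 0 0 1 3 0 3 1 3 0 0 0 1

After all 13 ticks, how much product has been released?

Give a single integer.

t=0: arr=0 -> substrate=0 bound=0 product=0
t=1: arr=0 -> substrate=0 bound=0 product=0
t=2: arr=0 -> substrate=0 bound=0 product=0
t=3: arr=1 -> substrate=0 bound=1 product=0
t=4: arr=3 -> substrate=1 bound=3 product=0
t=5: arr=0 -> substrate=1 bound=3 product=0
t=6: arr=3 -> substrate=4 bound=3 product=0
t=7: arr=1 -> substrate=4 bound=3 product=1
t=8: arr=3 -> substrate=5 bound=3 product=3
t=9: arr=0 -> substrate=5 bound=3 product=3
t=10: arr=0 -> substrate=5 bound=3 product=3
t=11: arr=0 -> substrate=4 bound=3 product=4
t=12: arr=1 -> substrate=3 bound=3 product=6

Answer: 6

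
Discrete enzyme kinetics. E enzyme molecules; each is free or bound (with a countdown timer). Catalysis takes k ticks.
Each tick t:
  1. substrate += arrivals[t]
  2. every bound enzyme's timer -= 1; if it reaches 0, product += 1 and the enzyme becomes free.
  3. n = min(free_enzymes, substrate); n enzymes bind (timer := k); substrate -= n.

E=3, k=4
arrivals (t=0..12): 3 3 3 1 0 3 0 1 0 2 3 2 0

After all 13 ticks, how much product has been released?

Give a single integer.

t=0: arr=3 -> substrate=0 bound=3 product=0
t=1: arr=3 -> substrate=3 bound=3 product=0
t=2: arr=3 -> substrate=6 bound=3 product=0
t=3: arr=1 -> substrate=7 bound=3 product=0
t=4: arr=0 -> substrate=4 bound=3 product=3
t=5: arr=3 -> substrate=7 bound=3 product=3
t=6: arr=0 -> substrate=7 bound=3 product=3
t=7: arr=1 -> substrate=8 bound=3 product=3
t=8: arr=0 -> substrate=5 bound=3 product=6
t=9: arr=2 -> substrate=7 bound=3 product=6
t=10: arr=3 -> substrate=10 bound=3 product=6
t=11: arr=2 -> substrate=12 bound=3 product=6
t=12: arr=0 -> substrate=9 bound=3 product=9

Answer: 9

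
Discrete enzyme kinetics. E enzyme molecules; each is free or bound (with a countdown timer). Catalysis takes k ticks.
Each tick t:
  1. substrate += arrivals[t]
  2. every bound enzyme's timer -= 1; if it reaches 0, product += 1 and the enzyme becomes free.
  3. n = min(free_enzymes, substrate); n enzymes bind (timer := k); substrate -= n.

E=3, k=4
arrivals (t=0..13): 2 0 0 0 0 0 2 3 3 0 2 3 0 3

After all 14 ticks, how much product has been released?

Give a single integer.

Answer: 5

Derivation:
t=0: arr=2 -> substrate=0 bound=2 product=0
t=1: arr=0 -> substrate=0 bound=2 product=0
t=2: arr=0 -> substrate=0 bound=2 product=0
t=3: arr=0 -> substrate=0 bound=2 product=0
t=4: arr=0 -> substrate=0 bound=0 product=2
t=5: arr=0 -> substrate=0 bound=0 product=2
t=6: arr=2 -> substrate=0 bound=2 product=2
t=7: arr=3 -> substrate=2 bound=3 product=2
t=8: arr=3 -> substrate=5 bound=3 product=2
t=9: arr=0 -> substrate=5 bound=3 product=2
t=10: arr=2 -> substrate=5 bound=3 product=4
t=11: arr=3 -> substrate=7 bound=3 product=5
t=12: arr=0 -> substrate=7 bound=3 product=5
t=13: arr=3 -> substrate=10 bound=3 product=5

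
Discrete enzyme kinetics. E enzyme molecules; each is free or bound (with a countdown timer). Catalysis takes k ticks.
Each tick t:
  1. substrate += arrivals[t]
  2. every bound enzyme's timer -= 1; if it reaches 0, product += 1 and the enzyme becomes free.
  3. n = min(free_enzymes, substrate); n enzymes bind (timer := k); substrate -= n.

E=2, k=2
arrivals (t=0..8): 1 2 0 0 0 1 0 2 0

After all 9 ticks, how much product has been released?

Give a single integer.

Answer: 4

Derivation:
t=0: arr=1 -> substrate=0 bound=1 product=0
t=1: arr=2 -> substrate=1 bound=2 product=0
t=2: arr=0 -> substrate=0 bound=2 product=1
t=3: arr=0 -> substrate=0 bound=1 product=2
t=4: arr=0 -> substrate=0 bound=0 product=3
t=5: arr=1 -> substrate=0 bound=1 product=3
t=6: arr=0 -> substrate=0 bound=1 product=3
t=7: arr=2 -> substrate=0 bound=2 product=4
t=8: arr=0 -> substrate=0 bound=2 product=4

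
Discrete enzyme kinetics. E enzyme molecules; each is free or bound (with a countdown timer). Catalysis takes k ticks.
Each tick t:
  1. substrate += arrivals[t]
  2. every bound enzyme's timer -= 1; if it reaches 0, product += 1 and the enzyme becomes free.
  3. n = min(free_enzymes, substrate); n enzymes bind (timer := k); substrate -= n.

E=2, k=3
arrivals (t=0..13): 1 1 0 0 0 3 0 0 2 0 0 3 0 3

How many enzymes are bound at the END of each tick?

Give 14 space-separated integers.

Answer: 1 2 2 1 0 2 2 2 2 2 2 2 2 2

Derivation:
t=0: arr=1 -> substrate=0 bound=1 product=0
t=1: arr=1 -> substrate=0 bound=2 product=0
t=2: arr=0 -> substrate=0 bound=2 product=0
t=3: arr=0 -> substrate=0 bound=1 product=1
t=4: arr=0 -> substrate=0 bound=0 product=2
t=5: arr=3 -> substrate=1 bound=2 product=2
t=6: arr=0 -> substrate=1 bound=2 product=2
t=7: arr=0 -> substrate=1 bound=2 product=2
t=8: arr=2 -> substrate=1 bound=2 product=4
t=9: arr=0 -> substrate=1 bound=2 product=4
t=10: arr=0 -> substrate=1 bound=2 product=4
t=11: arr=3 -> substrate=2 bound=2 product=6
t=12: arr=0 -> substrate=2 bound=2 product=6
t=13: arr=3 -> substrate=5 bound=2 product=6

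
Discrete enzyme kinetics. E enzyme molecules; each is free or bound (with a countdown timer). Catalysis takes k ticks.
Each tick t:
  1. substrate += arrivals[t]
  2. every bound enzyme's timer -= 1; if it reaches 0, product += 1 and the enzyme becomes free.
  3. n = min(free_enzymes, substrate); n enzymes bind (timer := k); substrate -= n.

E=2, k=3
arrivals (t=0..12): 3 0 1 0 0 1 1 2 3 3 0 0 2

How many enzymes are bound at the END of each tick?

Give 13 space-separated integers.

t=0: arr=3 -> substrate=1 bound=2 product=0
t=1: arr=0 -> substrate=1 bound=2 product=0
t=2: arr=1 -> substrate=2 bound=2 product=0
t=3: arr=0 -> substrate=0 bound=2 product=2
t=4: arr=0 -> substrate=0 bound=2 product=2
t=5: arr=1 -> substrate=1 bound=2 product=2
t=6: arr=1 -> substrate=0 bound=2 product=4
t=7: arr=2 -> substrate=2 bound=2 product=4
t=8: arr=3 -> substrate=5 bound=2 product=4
t=9: arr=3 -> substrate=6 bound=2 product=6
t=10: arr=0 -> substrate=6 bound=2 product=6
t=11: arr=0 -> substrate=6 bound=2 product=6
t=12: arr=2 -> substrate=6 bound=2 product=8

Answer: 2 2 2 2 2 2 2 2 2 2 2 2 2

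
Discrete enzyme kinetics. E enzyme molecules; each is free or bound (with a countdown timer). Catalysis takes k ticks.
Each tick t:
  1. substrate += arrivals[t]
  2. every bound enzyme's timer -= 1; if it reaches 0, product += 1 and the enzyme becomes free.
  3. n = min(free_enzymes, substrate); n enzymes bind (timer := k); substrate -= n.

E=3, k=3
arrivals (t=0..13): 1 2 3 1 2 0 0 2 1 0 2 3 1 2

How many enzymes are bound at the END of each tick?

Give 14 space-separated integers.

Answer: 1 3 3 3 3 3 3 3 3 3 3 3 3 3

Derivation:
t=0: arr=1 -> substrate=0 bound=1 product=0
t=1: arr=2 -> substrate=0 bound=3 product=0
t=2: arr=3 -> substrate=3 bound=3 product=0
t=3: arr=1 -> substrate=3 bound=3 product=1
t=4: arr=2 -> substrate=3 bound=3 product=3
t=5: arr=0 -> substrate=3 bound=3 product=3
t=6: arr=0 -> substrate=2 bound=3 product=4
t=7: arr=2 -> substrate=2 bound=3 product=6
t=8: arr=1 -> substrate=3 bound=3 product=6
t=9: arr=0 -> substrate=2 bound=3 product=7
t=10: arr=2 -> substrate=2 bound=3 product=9
t=11: arr=3 -> substrate=5 bound=3 product=9
t=12: arr=1 -> substrate=5 bound=3 product=10
t=13: arr=2 -> substrate=5 bound=3 product=12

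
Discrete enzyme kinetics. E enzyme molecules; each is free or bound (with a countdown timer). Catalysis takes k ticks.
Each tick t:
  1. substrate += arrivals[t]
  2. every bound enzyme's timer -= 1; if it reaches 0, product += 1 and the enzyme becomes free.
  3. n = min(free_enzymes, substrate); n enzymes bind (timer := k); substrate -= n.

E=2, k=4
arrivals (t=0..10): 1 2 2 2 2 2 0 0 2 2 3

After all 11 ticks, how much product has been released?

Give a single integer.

Answer: 4

Derivation:
t=0: arr=1 -> substrate=0 bound=1 product=0
t=1: arr=2 -> substrate=1 bound=2 product=0
t=2: arr=2 -> substrate=3 bound=2 product=0
t=3: arr=2 -> substrate=5 bound=2 product=0
t=4: arr=2 -> substrate=6 bound=2 product=1
t=5: arr=2 -> substrate=7 bound=2 product=2
t=6: arr=0 -> substrate=7 bound=2 product=2
t=7: arr=0 -> substrate=7 bound=2 product=2
t=8: arr=2 -> substrate=8 bound=2 product=3
t=9: arr=2 -> substrate=9 bound=2 product=4
t=10: arr=3 -> substrate=12 bound=2 product=4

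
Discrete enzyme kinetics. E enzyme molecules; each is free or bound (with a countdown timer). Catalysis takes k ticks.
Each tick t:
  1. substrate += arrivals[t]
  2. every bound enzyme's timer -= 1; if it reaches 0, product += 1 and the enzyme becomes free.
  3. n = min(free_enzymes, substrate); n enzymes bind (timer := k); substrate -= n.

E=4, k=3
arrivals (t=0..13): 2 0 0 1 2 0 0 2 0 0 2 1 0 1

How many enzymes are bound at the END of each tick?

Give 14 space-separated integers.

t=0: arr=2 -> substrate=0 bound=2 product=0
t=1: arr=0 -> substrate=0 bound=2 product=0
t=2: arr=0 -> substrate=0 bound=2 product=0
t=3: arr=1 -> substrate=0 bound=1 product=2
t=4: arr=2 -> substrate=0 bound=3 product=2
t=5: arr=0 -> substrate=0 bound=3 product=2
t=6: arr=0 -> substrate=0 bound=2 product=3
t=7: arr=2 -> substrate=0 bound=2 product=5
t=8: arr=0 -> substrate=0 bound=2 product=5
t=9: arr=0 -> substrate=0 bound=2 product=5
t=10: arr=2 -> substrate=0 bound=2 product=7
t=11: arr=1 -> substrate=0 bound=3 product=7
t=12: arr=0 -> substrate=0 bound=3 product=7
t=13: arr=1 -> substrate=0 bound=2 product=9

Answer: 2 2 2 1 3 3 2 2 2 2 2 3 3 2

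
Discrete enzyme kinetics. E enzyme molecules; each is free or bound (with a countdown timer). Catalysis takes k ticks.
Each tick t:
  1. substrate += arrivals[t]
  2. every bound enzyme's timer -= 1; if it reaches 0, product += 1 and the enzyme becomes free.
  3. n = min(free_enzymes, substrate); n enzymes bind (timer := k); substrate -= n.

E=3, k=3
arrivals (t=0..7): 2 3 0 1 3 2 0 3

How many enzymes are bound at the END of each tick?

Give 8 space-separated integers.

Answer: 2 3 3 3 3 3 3 3

Derivation:
t=0: arr=2 -> substrate=0 bound=2 product=0
t=1: arr=3 -> substrate=2 bound=3 product=0
t=2: arr=0 -> substrate=2 bound=3 product=0
t=3: arr=1 -> substrate=1 bound=3 product=2
t=4: arr=3 -> substrate=3 bound=3 product=3
t=5: arr=2 -> substrate=5 bound=3 product=3
t=6: arr=0 -> substrate=3 bound=3 product=5
t=7: arr=3 -> substrate=5 bound=3 product=6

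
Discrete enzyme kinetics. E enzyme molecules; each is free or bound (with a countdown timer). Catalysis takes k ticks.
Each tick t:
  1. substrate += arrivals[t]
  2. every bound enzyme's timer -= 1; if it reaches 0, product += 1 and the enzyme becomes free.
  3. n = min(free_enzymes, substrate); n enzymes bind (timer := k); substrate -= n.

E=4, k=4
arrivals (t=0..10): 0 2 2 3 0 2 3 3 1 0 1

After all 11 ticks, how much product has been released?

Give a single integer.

t=0: arr=0 -> substrate=0 bound=0 product=0
t=1: arr=2 -> substrate=0 bound=2 product=0
t=2: arr=2 -> substrate=0 bound=4 product=0
t=3: arr=3 -> substrate=3 bound=4 product=0
t=4: arr=0 -> substrate=3 bound=4 product=0
t=5: arr=2 -> substrate=3 bound=4 product=2
t=6: arr=3 -> substrate=4 bound=4 product=4
t=7: arr=3 -> substrate=7 bound=4 product=4
t=8: arr=1 -> substrate=8 bound=4 product=4
t=9: arr=0 -> substrate=6 bound=4 product=6
t=10: arr=1 -> substrate=5 bound=4 product=8

Answer: 8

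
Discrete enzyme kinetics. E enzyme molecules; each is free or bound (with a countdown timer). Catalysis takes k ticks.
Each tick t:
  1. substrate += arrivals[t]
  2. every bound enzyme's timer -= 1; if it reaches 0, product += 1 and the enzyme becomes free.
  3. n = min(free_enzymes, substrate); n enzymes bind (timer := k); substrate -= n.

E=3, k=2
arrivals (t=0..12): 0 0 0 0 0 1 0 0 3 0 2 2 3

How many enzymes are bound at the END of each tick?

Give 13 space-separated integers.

t=0: arr=0 -> substrate=0 bound=0 product=0
t=1: arr=0 -> substrate=0 bound=0 product=0
t=2: arr=0 -> substrate=0 bound=0 product=0
t=3: arr=0 -> substrate=0 bound=0 product=0
t=4: arr=0 -> substrate=0 bound=0 product=0
t=5: arr=1 -> substrate=0 bound=1 product=0
t=6: arr=0 -> substrate=0 bound=1 product=0
t=7: arr=0 -> substrate=0 bound=0 product=1
t=8: arr=3 -> substrate=0 bound=3 product=1
t=9: arr=0 -> substrate=0 bound=3 product=1
t=10: arr=2 -> substrate=0 bound=2 product=4
t=11: arr=2 -> substrate=1 bound=3 product=4
t=12: arr=3 -> substrate=2 bound=3 product=6

Answer: 0 0 0 0 0 1 1 0 3 3 2 3 3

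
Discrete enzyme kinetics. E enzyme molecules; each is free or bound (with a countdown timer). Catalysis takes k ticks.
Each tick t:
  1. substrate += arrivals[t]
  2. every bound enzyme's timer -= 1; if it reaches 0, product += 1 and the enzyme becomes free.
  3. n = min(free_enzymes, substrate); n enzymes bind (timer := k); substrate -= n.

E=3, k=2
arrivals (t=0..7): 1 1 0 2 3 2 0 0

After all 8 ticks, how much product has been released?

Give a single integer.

Answer: 7

Derivation:
t=0: arr=1 -> substrate=0 bound=1 product=0
t=1: arr=1 -> substrate=0 bound=2 product=0
t=2: arr=0 -> substrate=0 bound=1 product=1
t=3: arr=2 -> substrate=0 bound=2 product=2
t=4: arr=3 -> substrate=2 bound=3 product=2
t=5: arr=2 -> substrate=2 bound=3 product=4
t=6: arr=0 -> substrate=1 bound=3 product=5
t=7: arr=0 -> substrate=0 bound=2 product=7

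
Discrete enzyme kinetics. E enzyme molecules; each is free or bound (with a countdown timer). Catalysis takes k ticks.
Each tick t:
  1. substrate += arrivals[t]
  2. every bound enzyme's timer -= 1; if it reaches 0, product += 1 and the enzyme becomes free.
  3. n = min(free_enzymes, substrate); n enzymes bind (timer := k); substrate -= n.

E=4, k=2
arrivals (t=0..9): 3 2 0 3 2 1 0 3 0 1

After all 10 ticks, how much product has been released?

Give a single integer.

t=0: arr=3 -> substrate=0 bound=3 product=0
t=1: arr=2 -> substrate=1 bound=4 product=0
t=2: arr=0 -> substrate=0 bound=2 product=3
t=3: arr=3 -> substrate=0 bound=4 product=4
t=4: arr=2 -> substrate=1 bound=4 product=5
t=5: arr=1 -> substrate=0 bound=3 product=8
t=6: arr=0 -> substrate=0 bound=2 product=9
t=7: arr=3 -> substrate=0 bound=3 product=11
t=8: arr=0 -> substrate=0 bound=3 product=11
t=9: arr=1 -> substrate=0 bound=1 product=14

Answer: 14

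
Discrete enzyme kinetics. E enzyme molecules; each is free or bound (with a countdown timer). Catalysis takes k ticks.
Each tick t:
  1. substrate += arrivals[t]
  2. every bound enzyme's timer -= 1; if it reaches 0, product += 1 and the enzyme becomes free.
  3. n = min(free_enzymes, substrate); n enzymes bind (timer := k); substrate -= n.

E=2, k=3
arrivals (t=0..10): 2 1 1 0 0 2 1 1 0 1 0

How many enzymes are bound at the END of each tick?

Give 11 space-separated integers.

Answer: 2 2 2 2 2 2 2 2 2 2 2

Derivation:
t=0: arr=2 -> substrate=0 bound=2 product=0
t=1: arr=1 -> substrate=1 bound=2 product=0
t=2: arr=1 -> substrate=2 bound=2 product=0
t=3: arr=0 -> substrate=0 bound=2 product=2
t=4: arr=0 -> substrate=0 bound=2 product=2
t=5: arr=2 -> substrate=2 bound=2 product=2
t=6: arr=1 -> substrate=1 bound=2 product=4
t=7: arr=1 -> substrate=2 bound=2 product=4
t=8: arr=0 -> substrate=2 bound=2 product=4
t=9: arr=1 -> substrate=1 bound=2 product=6
t=10: arr=0 -> substrate=1 bound=2 product=6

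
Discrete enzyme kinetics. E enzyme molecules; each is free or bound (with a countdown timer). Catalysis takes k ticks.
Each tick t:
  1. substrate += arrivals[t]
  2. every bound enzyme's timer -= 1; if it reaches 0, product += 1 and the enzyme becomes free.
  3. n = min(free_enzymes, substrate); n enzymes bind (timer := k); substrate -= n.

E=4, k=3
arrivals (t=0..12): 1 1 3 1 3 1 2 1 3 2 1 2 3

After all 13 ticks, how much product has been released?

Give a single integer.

t=0: arr=1 -> substrate=0 bound=1 product=0
t=1: arr=1 -> substrate=0 bound=2 product=0
t=2: arr=3 -> substrate=1 bound=4 product=0
t=3: arr=1 -> substrate=1 bound=4 product=1
t=4: arr=3 -> substrate=3 bound=4 product=2
t=5: arr=1 -> substrate=2 bound=4 product=4
t=6: arr=2 -> substrate=3 bound=4 product=5
t=7: arr=1 -> substrate=3 bound=4 product=6
t=8: arr=3 -> substrate=4 bound=4 product=8
t=9: arr=2 -> substrate=5 bound=4 product=9
t=10: arr=1 -> substrate=5 bound=4 product=10
t=11: arr=2 -> substrate=5 bound=4 product=12
t=12: arr=3 -> substrate=7 bound=4 product=13

Answer: 13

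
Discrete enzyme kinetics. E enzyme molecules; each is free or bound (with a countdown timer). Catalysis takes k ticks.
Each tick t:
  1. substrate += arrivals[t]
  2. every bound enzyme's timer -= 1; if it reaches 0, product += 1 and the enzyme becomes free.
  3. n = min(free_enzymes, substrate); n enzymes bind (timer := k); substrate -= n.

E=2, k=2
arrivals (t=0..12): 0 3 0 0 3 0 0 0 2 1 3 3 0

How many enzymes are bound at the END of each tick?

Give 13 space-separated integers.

Answer: 0 2 2 1 2 2 2 1 2 2 2 2 2

Derivation:
t=0: arr=0 -> substrate=0 bound=0 product=0
t=1: arr=3 -> substrate=1 bound=2 product=0
t=2: arr=0 -> substrate=1 bound=2 product=0
t=3: arr=0 -> substrate=0 bound=1 product=2
t=4: arr=3 -> substrate=2 bound=2 product=2
t=5: arr=0 -> substrate=1 bound=2 product=3
t=6: arr=0 -> substrate=0 bound=2 product=4
t=7: arr=0 -> substrate=0 bound=1 product=5
t=8: arr=2 -> substrate=0 bound=2 product=6
t=9: arr=1 -> substrate=1 bound=2 product=6
t=10: arr=3 -> substrate=2 bound=2 product=8
t=11: arr=3 -> substrate=5 bound=2 product=8
t=12: arr=0 -> substrate=3 bound=2 product=10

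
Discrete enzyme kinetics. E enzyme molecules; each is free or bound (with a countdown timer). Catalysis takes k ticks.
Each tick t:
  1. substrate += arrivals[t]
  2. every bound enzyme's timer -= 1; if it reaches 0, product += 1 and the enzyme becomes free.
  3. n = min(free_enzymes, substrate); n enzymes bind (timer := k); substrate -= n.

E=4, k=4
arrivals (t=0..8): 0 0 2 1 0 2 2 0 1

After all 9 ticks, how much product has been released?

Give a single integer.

t=0: arr=0 -> substrate=0 bound=0 product=0
t=1: arr=0 -> substrate=0 bound=0 product=0
t=2: arr=2 -> substrate=0 bound=2 product=0
t=3: arr=1 -> substrate=0 bound=3 product=0
t=4: arr=0 -> substrate=0 bound=3 product=0
t=5: arr=2 -> substrate=1 bound=4 product=0
t=6: arr=2 -> substrate=1 bound=4 product=2
t=7: arr=0 -> substrate=0 bound=4 product=3
t=8: arr=1 -> substrate=1 bound=4 product=3

Answer: 3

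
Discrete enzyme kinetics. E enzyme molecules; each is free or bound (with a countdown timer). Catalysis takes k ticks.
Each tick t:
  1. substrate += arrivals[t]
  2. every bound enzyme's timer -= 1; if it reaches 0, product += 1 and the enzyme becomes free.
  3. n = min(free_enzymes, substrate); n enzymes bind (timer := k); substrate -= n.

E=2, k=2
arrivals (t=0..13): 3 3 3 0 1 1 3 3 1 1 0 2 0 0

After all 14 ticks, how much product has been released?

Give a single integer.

t=0: arr=3 -> substrate=1 bound=2 product=0
t=1: arr=3 -> substrate=4 bound=2 product=0
t=2: arr=3 -> substrate=5 bound=2 product=2
t=3: arr=0 -> substrate=5 bound=2 product=2
t=4: arr=1 -> substrate=4 bound=2 product=4
t=5: arr=1 -> substrate=5 bound=2 product=4
t=6: arr=3 -> substrate=6 bound=2 product=6
t=7: arr=3 -> substrate=9 bound=2 product=6
t=8: arr=1 -> substrate=8 bound=2 product=8
t=9: arr=1 -> substrate=9 bound=2 product=8
t=10: arr=0 -> substrate=7 bound=2 product=10
t=11: arr=2 -> substrate=9 bound=2 product=10
t=12: arr=0 -> substrate=7 bound=2 product=12
t=13: arr=0 -> substrate=7 bound=2 product=12

Answer: 12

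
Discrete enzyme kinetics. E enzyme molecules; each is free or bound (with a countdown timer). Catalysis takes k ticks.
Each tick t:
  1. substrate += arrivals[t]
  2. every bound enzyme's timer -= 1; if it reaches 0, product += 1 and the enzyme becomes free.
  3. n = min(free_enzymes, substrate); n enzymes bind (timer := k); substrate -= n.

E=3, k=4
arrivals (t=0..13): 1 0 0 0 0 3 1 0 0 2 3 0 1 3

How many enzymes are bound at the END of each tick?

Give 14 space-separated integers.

t=0: arr=1 -> substrate=0 bound=1 product=0
t=1: arr=0 -> substrate=0 bound=1 product=0
t=2: arr=0 -> substrate=0 bound=1 product=0
t=3: arr=0 -> substrate=0 bound=1 product=0
t=4: arr=0 -> substrate=0 bound=0 product=1
t=5: arr=3 -> substrate=0 bound=3 product=1
t=6: arr=1 -> substrate=1 bound=3 product=1
t=7: arr=0 -> substrate=1 bound=3 product=1
t=8: arr=0 -> substrate=1 bound=3 product=1
t=9: arr=2 -> substrate=0 bound=3 product=4
t=10: arr=3 -> substrate=3 bound=3 product=4
t=11: arr=0 -> substrate=3 bound=3 product=4
t=12: arr=1 -> substrate=4 bound=3 product=4
t=13: arr=3 -> substrate=4 bound=3 product=7

Answer: 1 1 1 1 0 3 3 3 3 3 3 3 3 3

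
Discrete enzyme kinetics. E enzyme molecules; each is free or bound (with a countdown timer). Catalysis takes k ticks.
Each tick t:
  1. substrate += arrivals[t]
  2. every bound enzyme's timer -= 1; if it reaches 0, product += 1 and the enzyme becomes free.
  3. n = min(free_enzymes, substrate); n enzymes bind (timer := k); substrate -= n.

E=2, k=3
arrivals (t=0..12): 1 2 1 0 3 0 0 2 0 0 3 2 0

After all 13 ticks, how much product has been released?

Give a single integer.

t=0: arr=1 -> substrate=0 bound=1 product=0
t=1: arr=2 -> substrate=1 bound=2 product=0
t=2: arr=1 -> substrate=2 bound=2 product=0
t=3: arr=0 -> substrate=1 bound=2 product=1
t=4: arr=3 -> substrate=3 bound=2 product=2
t=5: arr=0 -> substrate=3 bound=2 product=2
t=6: arr=0 -> substrate=2 bound=2 product=3
t=7: arr=2 -> substrate=3 bound=2 product=4
t=8: arr=0 -> substrate=3 bound=2 product=4
t=9: arr=0 -> substrate=2 bound=2 product=5
t=10: arr=3 -> substrate=4 bound=2 product=6
t=11: arr=2 -> substrate=6 bound=2 product=6
t=12: arr=0 -> substrate=5 bound=2 product=7

Answer: 7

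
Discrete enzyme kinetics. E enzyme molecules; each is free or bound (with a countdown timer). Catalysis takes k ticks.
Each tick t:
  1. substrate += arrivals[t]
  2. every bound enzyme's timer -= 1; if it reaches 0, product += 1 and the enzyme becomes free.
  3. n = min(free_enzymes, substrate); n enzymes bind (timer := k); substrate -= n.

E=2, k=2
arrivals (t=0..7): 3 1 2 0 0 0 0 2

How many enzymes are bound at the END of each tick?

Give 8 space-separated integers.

t=0: arr=3 -> substrate=1 bound=2 product=0
t=1: arr=1 -> substrate=2 bound=2 product=0
t=2: arr=2 -> substrate=2 bound=2 product=2
t=3: arr=0 -> substrate=2 bound=2 product=2
t=4: arr=0 -> substrate=0 bound=2 product=4
t=5: arr=0 -> substrate=0 bound=2 product=4
t=6: arr=0 -> substrate=0 bound=0 product=6
t=7: arr=2 -> substrate=0 bound=2 product=6

Answer: 2 2 2 2 2 2 0 2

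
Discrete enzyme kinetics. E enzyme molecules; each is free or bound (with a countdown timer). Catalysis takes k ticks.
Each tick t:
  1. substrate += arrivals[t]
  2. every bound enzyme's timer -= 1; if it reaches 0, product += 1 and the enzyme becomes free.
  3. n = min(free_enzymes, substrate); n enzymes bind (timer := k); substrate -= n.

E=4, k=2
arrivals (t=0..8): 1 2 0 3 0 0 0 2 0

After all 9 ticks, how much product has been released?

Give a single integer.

Answer: 6

Derivation:
t=0: arr=1 -> substrate=0 bound=1 product=0
t=1: arr=2 -> substrate=0 bound=3 product=0
t=2: arr=0 -> substrate=0 bound=2 product=1
t=3: arr=3 -> substrate=0 bound=3 product=3
t=4: arr=0 -> substrate=0 bound=3 product=3
t=5: arr=0 -> substrate=0 bound=0 product=6
t=6: arr=0 -> substrate=0 bound=0 product=6
t=7: arr=2 -> substrate=0 bound=2 product=6
t=8: arr=0 -> substrate=0 bound=2 product=6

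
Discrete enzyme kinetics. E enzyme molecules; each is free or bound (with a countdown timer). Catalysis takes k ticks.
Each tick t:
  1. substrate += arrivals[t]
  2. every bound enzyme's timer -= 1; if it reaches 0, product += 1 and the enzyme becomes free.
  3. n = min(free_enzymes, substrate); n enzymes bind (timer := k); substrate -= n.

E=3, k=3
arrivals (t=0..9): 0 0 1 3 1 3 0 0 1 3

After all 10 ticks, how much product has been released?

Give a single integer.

t=0: arr=0 -> substrate=0 bound=0 product=0
t=1: arr=0 -> substrate=0 bound=0 product=0
t=2: arr=1 -> substrate=0 bound=1 product=0
t=3: arr=3 -> substrate=1 bound=3 product=0
t=4: arr=1 -> substrate=2 bound=3 product=0
t=5: arr=3 -> substrate=4 bound=3 product=1
t=6: arr=0 -> substrate=2 bound=3 product=3
t=7: arr=0 -> substrate=2 bound=3 product=3
t=8: arr=1 -> substrate=2 bound=3 product=4
t=9: arr=3 -> substrate=3 bound=3 product=6

Answer: 6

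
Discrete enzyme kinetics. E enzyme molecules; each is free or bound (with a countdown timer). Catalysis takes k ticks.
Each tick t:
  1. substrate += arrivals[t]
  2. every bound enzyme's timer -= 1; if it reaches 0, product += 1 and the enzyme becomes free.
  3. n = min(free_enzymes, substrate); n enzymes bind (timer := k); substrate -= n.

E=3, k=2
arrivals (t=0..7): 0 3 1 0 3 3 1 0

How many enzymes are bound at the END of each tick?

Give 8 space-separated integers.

t=0: arr=0 -> substrate=0 bound=0 product=0
t=1: arr=3 -> substrate=0 bound=3 product=0
t=2: arr=1 -> substrate=1 bound=3 product=0
t=3: arr=0 -> substrate=0 bound=1 product=3
t=4: arr=3 -> substrate=1 bound=3 product=3
t=5: arr=3 -> substrate=3 bound=3 product=4
t=6: arr=1 -> substrate=2 bound=3 product=6
t=7: arr=0 -> substrate=1 bound=3 product=7

Answer: 0 3 3 1 3 3 3 3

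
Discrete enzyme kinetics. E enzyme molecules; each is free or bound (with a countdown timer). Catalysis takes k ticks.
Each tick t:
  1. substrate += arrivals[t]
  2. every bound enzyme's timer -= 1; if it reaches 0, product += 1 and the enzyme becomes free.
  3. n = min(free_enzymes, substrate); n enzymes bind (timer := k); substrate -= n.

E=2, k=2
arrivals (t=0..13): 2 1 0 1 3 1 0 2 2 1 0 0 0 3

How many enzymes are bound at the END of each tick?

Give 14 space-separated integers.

t=0: arr=2 -> substrate=0 bound=2 product=0
t=1: arr=1 -> substrate=1 bound=2 product=0
t=2: arr=0 -> substrate=0 bound=1 product=2
t=3: arr=1 -> substrate=0 bound=2 product=2
t=4: arr=3 -> substrate=2 bound=2 product=3
t=5: arr=1 -> substrate=2 bound=2 product=4
t=6: arr=0 -> substrate=1 bound=2 product=5
t=7: arr=2 -> substrate=2 bound=2 product=6
t=8: arr=2 -> substrate=3 bound=2 product=7
t=9: arr=1 -> substrate=3 bound=2 product=8
t=10: arr=0 -> substrate=2 bound=2 product=9
t=11: arr=0 -> substrate=1 bound=2 product=10
t=12: arr=0 -> substrate=0 bound=2 product=11
t=13: arr=3 -> substrate=2 bound=2 product=12

Answer: 2 2 1 2 2 2 2 2 2 2 2 2 2 2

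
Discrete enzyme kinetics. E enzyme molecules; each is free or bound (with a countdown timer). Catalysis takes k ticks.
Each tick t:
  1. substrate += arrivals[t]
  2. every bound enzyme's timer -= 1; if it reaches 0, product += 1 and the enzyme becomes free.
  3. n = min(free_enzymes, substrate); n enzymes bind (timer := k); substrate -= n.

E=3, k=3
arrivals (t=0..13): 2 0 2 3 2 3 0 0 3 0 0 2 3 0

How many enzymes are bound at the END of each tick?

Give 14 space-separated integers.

Answer: 2 2 3 3 3 3 3 3 3 3 3 3 3 3

Derivation:
t=0: arr=2 -> substrate=0 bound=2 product=0
t=1: arr=0 -> substrate=0 bound=2 product=0
t=2: arr=2 -> substrate=1 bound=3 product=0
t=3: arr=3 -> substrate=2 bound=3 product=2
t=4: arr=2 -> substrate=4 bound=3 product=2
t=5: arr=3 -> substrate=6 bound=3 product=3
t=6: arr=0 -> substrate=4 bound=3 product=5
t=7: arr=0 -> substrate=4 bound=3 product=5
t=8: arr=3 -> substrate=6 bound=3 product=6
t=9: arr=0 -> substrate=4 bound=3 product=8
t=10: arr=0 -> substrate=4 bound=3 product=8
t=11: arr=2 -> substrate=5 bound=3 product=9
t=12: arr=3 -> substrate=6 bound=3 product=11
t=13: arr=0 -> substrate=6 bound=3 product=11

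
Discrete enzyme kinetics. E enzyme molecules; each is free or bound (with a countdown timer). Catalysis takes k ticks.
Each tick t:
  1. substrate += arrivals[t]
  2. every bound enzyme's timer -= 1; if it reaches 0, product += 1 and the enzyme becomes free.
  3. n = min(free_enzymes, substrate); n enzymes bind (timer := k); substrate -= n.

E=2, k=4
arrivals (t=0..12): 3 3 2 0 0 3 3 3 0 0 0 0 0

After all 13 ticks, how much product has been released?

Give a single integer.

Answer: 6

Derivation:
t=0: arr=3 -> substrate=1 bound=2 product=0
t=1: arr=3 -> substrate=4 bound=2 product=0
t=2: arr=2 -> substrate=6 bound=2 product=0
t=3: arr=0 -> substrate=6 bound=2 product=0
t=4: arr=0 -> substrate=4 bound=2 product=2
t=5: arr=3 -> substrate=7 bound=2 product=2
t=6: arr=3 -> substrate=10 bound=2 product=2
t=7: arr=3 -> substrate=13 bound=2 product=2
t=8: arr=0 -> substrate=11 bound=2 product=4
t=9: arr=0 -> substrate=11 bound=2 product=4
t=10: arr=0 -> substrate=11 bound=2 product=4
t=11: arr=0 -> substrate=11 bound=2 product=4
t=12: arr=0 -> substrate=9 bound=2 product=6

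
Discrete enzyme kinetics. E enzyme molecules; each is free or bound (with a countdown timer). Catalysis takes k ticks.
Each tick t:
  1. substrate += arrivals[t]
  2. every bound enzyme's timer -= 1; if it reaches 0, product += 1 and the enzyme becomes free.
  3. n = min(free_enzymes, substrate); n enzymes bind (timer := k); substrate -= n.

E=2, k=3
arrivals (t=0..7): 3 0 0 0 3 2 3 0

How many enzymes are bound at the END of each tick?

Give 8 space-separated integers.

Answer: 2 2 2 1 2 2 2 2

Derivation:
t=0: arr=3 -> substrate=1 bound=2 product=0
t=1: arr=0 -> substrate=1 bound=2 product=0
t=2: arr=0 -> substrate=1 bound=2 product=0
t=3: arr=0 -> substrate=0 bound=1 product=2
t=4: arr=3 -> substrate=2 bound=2 product=2
t=5: arr=2 -> substrate=4 bound=2 product=2
t=6: arr=3 -> substrate=6 bound=2 product=3
t=7: arr=0 -> substrate=5 bound=2 product=4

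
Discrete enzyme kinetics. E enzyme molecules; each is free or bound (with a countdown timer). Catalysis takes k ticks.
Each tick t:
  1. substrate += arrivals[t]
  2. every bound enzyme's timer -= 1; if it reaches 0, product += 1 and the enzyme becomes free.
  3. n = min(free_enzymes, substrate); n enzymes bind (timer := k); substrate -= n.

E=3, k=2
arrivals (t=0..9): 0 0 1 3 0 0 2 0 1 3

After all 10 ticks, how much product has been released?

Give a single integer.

Answer: 6

Derivation:
t=0: arr=0 -> substrate=0 bound=0 product=0
t=1: arr=0 -> substrate=0 bound=0 product=0
t=2: arr=1 -> substrate=0 bound=1 product=0
t=3: arr=3 -> substrate=1 bound=3 product=0
t=4: arr=0 -> substrate=0 bound=3 product=1
t=5: arr=0 -> substrate=0 bound=1 product=3
t=6: arr=2 -> substrate=0 bound=2 product=4
t=7: arr=0 -> substrate=0 bound=2 product=4
t=8: arr=1 -> substrate=0 bound=1 product=6
t=9: arr=3 -> substrate=1 bound=3 product=6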